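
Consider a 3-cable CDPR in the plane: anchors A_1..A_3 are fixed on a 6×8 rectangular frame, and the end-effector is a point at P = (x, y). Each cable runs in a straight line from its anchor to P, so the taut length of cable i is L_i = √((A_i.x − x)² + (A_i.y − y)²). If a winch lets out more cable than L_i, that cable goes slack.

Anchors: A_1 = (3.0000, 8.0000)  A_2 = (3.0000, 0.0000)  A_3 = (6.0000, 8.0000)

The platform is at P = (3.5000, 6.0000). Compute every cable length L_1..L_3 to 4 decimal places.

(2.0616, 6.0208, 3.2016)

L_1 = √((3.0000−3.5000)² + (8.0000−6.0000)²) = 2.0616
L_2 = √((3.0000−3.5000)² + (0.0000−6.0000)²) = 6.0208
L_3 = √((6.0000−3.5000)² + (8.0000−6.0000)²) = 3.2016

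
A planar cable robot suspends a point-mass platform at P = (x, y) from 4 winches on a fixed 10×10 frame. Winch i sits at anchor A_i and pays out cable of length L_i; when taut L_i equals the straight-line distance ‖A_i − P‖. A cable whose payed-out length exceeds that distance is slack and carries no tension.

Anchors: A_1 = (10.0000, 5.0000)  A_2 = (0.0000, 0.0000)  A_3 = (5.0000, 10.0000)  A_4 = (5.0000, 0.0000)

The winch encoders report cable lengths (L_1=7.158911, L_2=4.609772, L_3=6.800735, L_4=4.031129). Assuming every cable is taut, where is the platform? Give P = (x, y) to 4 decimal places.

each cable: (A_i−P)·(A_i−P) = L_i²; let c_i = ‖A_i‖²−L_i²
c_1 = 100.0000+25.0000−51.2500 = 73.7500
row 1: 20.0000x + 10.0000y = 95.0000  (c_2=-21.2500)
row 2: 10.0000x − 10.0000y = -5.0000  (c_3=78.7500)
row 3: 10.0000x + 10.0000y = 65.0000  (c_4=8.7500)
Cramer on rows 1–2 → x = 3.0000, y = 3.5000
check cable 4: ‖A_4−P‖² = 16.2500 ≈ L_4² = 16.2500 ✓

(3.0000, 3.5000)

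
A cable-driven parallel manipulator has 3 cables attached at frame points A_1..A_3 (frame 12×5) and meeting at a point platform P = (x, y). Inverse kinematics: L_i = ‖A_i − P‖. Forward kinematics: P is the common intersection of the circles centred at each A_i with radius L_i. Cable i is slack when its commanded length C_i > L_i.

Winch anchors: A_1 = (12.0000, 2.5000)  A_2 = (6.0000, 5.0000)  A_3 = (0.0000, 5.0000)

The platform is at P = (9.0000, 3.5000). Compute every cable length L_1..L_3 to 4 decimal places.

(3.1623, 3.3541, 9.1241)

L_1: Δ = A_1−P = (3.0000, -1.0000) → ‖Δ‖ = √10.0000 = 3.1623
L_2: Δ = A_2−P = (-3.0000, 1.5000) → ‖Δ‖ = √11.2500 = 3.3541
L_3: Δ = A_3−P = (-9.0000, 1.5000) → ‖Δ‖ = √83.2500 = 9.1241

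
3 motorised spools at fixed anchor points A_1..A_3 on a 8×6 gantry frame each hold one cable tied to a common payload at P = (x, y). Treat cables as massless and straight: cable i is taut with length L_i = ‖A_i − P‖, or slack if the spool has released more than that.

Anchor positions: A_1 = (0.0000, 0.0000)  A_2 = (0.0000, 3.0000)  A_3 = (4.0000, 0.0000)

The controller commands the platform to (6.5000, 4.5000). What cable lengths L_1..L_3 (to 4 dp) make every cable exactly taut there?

L_1: Δ = A_1−P = (-6.5000, -4.5000) → ‖Δ‖ = √62.5000 = 7.9057
L_2: Δ = A_2−P = (-6.5000, -1.5000) → ‖Δ‖ = √44.5000 = 6.6708
L_3: Δ = A_3−P = (-2.5000, -4.5000) → ‖Δ‖ = √26.5000 = 5.1478

(7.9057, 6.6708, 5.1478)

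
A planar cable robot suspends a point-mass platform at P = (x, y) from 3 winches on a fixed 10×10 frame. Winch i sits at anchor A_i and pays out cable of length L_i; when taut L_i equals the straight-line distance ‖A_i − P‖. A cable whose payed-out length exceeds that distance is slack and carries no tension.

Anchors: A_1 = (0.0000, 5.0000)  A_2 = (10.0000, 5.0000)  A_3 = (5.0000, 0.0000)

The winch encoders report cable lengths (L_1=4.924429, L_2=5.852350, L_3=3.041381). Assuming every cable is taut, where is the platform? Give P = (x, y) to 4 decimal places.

(4.5000, 3.0000)

each cable: (A_i−P)·(A_i−P) = L_i²; let k_i = ‖A_i‖²−L_i²
k_1 = 0.0000+25.0000−24.2500 = 0.7500
row 1: -20.0000x + 0.0000y = -90.0000  (k_2=90.7500)
row 2: -10.0000x + 10.0000y = -15.0000  (k_3=15.7500)
Cramer on rows 1–2 → x = 4.5000, y = 3.0000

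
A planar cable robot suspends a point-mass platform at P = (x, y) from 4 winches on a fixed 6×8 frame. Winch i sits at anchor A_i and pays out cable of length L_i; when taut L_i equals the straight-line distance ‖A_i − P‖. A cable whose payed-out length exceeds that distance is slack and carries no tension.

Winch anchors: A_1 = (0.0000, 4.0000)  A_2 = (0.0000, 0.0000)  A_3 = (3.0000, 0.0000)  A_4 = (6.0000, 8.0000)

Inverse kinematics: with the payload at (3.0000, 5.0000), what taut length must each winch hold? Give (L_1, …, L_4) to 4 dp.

(3.1623, 5.8310, 5.0000, 4.2426)

L_1 = √((0.0000−3.0000)² + (4.0000−5.0000)²) = 3.1623
L_2 = √((0.0000−3.0000)² + (0.0000−5.0000)²) = 5.8310
L_3 = √((3.0000−3.0000)² + (0.0000−5.0000)²) = 5.0000
L_4 = √((6.0000−3.0000)² + (8.0000−5.0000)²) = 4.2426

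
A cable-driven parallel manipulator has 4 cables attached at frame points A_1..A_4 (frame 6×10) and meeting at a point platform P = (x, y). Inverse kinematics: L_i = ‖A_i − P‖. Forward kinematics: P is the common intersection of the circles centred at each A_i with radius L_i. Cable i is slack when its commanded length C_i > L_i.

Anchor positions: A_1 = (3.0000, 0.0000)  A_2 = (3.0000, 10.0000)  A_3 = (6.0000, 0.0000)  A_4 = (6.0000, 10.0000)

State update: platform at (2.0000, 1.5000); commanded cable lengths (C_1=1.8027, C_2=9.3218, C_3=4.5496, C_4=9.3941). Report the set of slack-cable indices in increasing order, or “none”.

cable 1: √((1.0000)²+(-1.5000)²)=1.8028, C_1=1.8027: taut
cable 2: √((1.0000)²+(8.5000)²)=8.5586, C_2=9.3218: slack
cable 3: √((4.0000)²+(-1.5000)²)=4.2720, C_3=4.5496: slack
cable 4: √((4.0000)²+(8.5000)²)=9.3941, C_4=9.3941: taut

2, 3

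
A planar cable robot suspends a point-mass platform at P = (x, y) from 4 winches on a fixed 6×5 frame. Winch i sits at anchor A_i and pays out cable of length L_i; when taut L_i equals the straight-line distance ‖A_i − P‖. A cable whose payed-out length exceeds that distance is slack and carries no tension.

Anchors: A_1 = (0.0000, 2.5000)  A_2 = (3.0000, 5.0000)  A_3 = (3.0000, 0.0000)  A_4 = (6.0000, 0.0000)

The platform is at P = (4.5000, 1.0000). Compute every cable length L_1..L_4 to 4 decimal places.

(4.7434, 4.2720, 1.8028, 1.8028)

L_1 = √((0.0000−4.5000)² + (2.5000−1.0000)²) = 4.7434
L_2 = √((3.0000−4.5000)² + (5.0000−1.0000)²) = 4.2720
L_3 = √((3.0000−4.5000)² + (0.0000−1.0000)²) = 1.8028
L_4 = √((6.0000−4.5000)² + (0.0000−1.0000)²) = 1.8028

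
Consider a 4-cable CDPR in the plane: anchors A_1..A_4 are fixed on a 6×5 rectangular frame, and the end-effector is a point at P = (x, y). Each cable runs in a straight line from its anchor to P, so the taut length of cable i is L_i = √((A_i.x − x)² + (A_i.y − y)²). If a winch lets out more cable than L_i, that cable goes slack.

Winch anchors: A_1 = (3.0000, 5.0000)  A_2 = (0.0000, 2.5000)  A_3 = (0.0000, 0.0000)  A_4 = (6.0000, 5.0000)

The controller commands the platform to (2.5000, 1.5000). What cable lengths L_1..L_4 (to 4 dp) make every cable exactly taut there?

(3.5355, 2.6926, 2.9155, 4.9497)

L_1: Δ = A_1−P = (0.5000, 3.5000) → ‖Δ‖ = √12.5000 = 3.5355
L_2: Δ = A_2−P = (-2.5000, 1.0000) → ‖Δ‖ = √7.2500 = 2.6926
L_3: Δ = A_3−P = (-2.5000, -1.5000) → ‖Δ‖ = √8.5000 = 2.9155
L_4: Δ = A_4−P = (3.5000, 3.5000) → ‖Δ‖ = √24.5000 = 4.9497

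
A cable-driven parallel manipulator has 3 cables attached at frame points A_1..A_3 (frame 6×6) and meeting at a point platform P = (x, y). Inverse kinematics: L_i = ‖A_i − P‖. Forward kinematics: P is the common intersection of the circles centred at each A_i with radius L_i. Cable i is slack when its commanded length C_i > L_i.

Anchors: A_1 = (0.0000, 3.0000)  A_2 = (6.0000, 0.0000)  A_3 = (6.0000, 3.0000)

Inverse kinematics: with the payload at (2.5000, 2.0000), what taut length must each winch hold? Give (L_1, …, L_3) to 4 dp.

L_1 = √((0.0000−2.5000)² + (3.0000−2.0000)²) = 2.6926
L_2 = √((6.0000−2.5000)² + (0.0000−2.0000)²) = 4.0311
L_3 = √((6.0000−2.5000)² + (3.0000−2.0000)²) = 3.6401

(2.6926, 4.0311, 3.6401)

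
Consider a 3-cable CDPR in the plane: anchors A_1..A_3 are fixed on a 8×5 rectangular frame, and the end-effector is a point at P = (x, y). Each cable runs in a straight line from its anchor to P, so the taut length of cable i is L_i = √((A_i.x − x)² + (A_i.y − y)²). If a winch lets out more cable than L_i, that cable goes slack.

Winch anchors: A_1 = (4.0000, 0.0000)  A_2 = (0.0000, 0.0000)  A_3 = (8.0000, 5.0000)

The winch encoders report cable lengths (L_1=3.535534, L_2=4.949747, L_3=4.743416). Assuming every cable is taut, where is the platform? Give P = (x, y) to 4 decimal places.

(3.5000, 3.5000)

circle eqns → linear via eq_j − eq_1; set q_j = A_j·A_j − L_j²
q_1 = 16.0000+0.0000−12.5000 = 3.5000
8.0000·x + 0.0000·y = q_1−q_2 = 28.0000
-8.0000·x − 10.0000·y = q_1−q_3 = -63.0000
solve first two rows → x=3.5000, y=3.5000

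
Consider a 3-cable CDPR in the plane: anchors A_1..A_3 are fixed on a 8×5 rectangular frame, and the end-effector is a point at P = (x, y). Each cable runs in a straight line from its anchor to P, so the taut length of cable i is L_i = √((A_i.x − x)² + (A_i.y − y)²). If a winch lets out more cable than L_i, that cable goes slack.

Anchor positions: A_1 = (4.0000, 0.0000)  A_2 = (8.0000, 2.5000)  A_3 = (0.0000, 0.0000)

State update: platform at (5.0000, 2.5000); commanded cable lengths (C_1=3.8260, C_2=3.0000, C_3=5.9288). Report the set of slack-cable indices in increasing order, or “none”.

i=1: geometric 2.6926 vs commanded 3.8260 ⇒ slack
i=2: geometric 3.0000 vs commanded 3.0000 ⇒ taut
i=3: geometric 5.5902 vs commanded 5.9288 ⇒ slack

1, 3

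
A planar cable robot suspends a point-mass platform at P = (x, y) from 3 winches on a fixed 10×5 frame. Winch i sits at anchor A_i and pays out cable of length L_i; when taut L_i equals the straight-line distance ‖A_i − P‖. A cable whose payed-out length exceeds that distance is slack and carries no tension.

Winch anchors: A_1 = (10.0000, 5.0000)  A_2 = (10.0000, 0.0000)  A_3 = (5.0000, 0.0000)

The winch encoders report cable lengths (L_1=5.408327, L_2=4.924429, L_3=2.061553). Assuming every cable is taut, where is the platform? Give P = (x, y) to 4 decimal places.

(5.5000, 2.0000)

expand ‖A_i−P‖²=L_i² and subtract eq 1 (k_i ≔ ‖A_i‖²−L_i²)
k_1 = 100.0000+25.0000−29.2500 = 95.7500
eq1−eq2 → [0.0000  10.0000]·P = 20.0000
eq1−eq3 → [10.0000  10.0000]·P = 75.0000
2×2 solve → P = (5.5000, 2.0000)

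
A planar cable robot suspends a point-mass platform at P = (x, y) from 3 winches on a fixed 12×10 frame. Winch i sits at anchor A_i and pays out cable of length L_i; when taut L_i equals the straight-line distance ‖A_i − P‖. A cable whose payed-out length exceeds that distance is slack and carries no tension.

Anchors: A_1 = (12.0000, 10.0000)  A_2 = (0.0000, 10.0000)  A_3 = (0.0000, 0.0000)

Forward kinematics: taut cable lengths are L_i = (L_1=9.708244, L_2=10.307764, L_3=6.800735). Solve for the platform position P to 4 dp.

(6.5000, 2.0000)

circle eqns → linear via eq_j − eq_1; set c_j = A_j·A_j − L_j²
c_1 = 144.0000+100.0000−94.2500 = 149.7500
24.0000·x + 0.0000·y = c_1−c_2 = 156.0000
24.0000·x + 20.0000·y = c_1−c_3 = 196.0000
solve first two rows → x=6.5000, y=2.0000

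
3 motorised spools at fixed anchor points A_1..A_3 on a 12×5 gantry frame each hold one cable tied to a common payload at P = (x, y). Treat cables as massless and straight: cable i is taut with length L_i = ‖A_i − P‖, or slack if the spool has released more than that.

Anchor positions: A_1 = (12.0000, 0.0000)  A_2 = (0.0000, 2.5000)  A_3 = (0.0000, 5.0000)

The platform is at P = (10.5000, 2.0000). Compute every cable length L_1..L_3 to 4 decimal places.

L_1: Δ = A_1−P = (1.5000, -2.0000) → ‖Δ‖ = √6.2500 = 2.5000
L_2: Δ = A_2−P = (-10.5000, 0.5000) → ‖Δ‖ = √110.5000 = 10.5119
L_3: Δ = A_3−P = (-10.5000, 3.0000) → ‖Δ‖ = √119.2500 = 10.9202

(2.5000, 10.5119, 10.9202)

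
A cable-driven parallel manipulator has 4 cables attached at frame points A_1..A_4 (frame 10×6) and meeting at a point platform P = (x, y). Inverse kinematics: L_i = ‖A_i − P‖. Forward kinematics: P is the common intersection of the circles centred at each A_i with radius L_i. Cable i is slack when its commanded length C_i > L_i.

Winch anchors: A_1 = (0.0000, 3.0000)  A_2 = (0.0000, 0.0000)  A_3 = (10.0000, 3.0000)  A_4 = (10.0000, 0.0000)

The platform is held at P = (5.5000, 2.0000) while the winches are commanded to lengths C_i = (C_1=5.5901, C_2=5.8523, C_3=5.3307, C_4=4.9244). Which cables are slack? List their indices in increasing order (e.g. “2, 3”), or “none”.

i=1: geometric 5.5902 vs commanded 5.5901 ⇒ taut
i=2: geometric 5.8523 vs commanded 5.8523 ⇒ taut
i=3: geometric 4.6098 vs commanded 5.3307 ⇒ slack
i=4: geometric 4.9244 vs commanded 4.9244 ⇒ taut

3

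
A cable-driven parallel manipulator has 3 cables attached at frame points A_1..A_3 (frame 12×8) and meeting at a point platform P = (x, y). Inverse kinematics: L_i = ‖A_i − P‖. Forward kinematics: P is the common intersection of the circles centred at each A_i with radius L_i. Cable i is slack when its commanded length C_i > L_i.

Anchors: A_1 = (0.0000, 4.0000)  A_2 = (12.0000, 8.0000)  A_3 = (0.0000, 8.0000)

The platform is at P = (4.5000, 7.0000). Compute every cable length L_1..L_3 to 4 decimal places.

L_1 = √((0.0000−4.5000)² + (4.0000−7.0000)²) = 5.4083
L_2 = √((12.0000−4.5000)² + (8.0000−7.0000)²) = 7.5664
L_3 = √((0.0000−4.5000)² + (8.0000−7.0000)²) = 4.6098

(5.4083, 7.5664, 4.6098)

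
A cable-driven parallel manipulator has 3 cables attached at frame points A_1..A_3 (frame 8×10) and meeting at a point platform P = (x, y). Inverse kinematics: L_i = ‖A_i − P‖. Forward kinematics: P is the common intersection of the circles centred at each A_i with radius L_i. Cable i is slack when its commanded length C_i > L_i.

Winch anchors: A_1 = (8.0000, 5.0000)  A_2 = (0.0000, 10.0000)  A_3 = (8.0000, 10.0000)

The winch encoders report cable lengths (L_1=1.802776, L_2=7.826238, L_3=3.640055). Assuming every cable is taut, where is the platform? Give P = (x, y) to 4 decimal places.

(7.0000, 6.5000)

circle eqns → linear via eq_j − eq_1; set k_j = A_j·A_j − L_j²
k_1 = 64.0000+25.0000−3.2500 = 85.7500
16.0000·x − 10.0000·y = k_1−k_2 = 47.0000
0.0000·x − 10.0000·y = k_1−k_3 = -65.0000
solve first two rows → x=7.0000, y=6.5000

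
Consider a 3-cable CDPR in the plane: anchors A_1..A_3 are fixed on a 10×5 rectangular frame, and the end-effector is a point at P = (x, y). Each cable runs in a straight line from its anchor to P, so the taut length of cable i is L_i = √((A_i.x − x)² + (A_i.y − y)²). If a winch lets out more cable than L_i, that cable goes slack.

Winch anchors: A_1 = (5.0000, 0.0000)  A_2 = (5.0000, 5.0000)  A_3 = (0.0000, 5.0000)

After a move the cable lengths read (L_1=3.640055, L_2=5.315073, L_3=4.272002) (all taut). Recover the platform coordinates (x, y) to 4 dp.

(1.5000, 1.0000)

each cable: (A_i−P)·(A_i−P) = L_i²; let c_i = ‖A_i‖²−L_i²
c_1 = 25.0000+0.0000−13.2500 = 11.7500
row 1: 0.0000x − 10.0000y = -10.0000  (c_2=21.7500)
row 2: 10.0000x − 10.0000y = 5.0000  (c_3=6.7500)
Cramer on rows 1–2 → x = 1.5000, y = 1.0000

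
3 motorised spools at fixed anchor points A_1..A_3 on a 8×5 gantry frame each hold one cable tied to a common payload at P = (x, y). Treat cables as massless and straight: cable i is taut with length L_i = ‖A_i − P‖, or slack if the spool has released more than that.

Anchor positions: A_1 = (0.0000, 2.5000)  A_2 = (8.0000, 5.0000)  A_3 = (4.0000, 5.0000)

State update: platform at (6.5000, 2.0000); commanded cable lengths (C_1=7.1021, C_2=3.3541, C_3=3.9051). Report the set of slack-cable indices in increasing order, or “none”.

1

cable 1: L_1 = ‖A_1−P‖ = 6.5192;  C_1 = 7.1021 → slack
cable 2: L_2 = ‖A_2−P‖ = 3.3541;  C_2 = 3.3541 → taut
cable 3: L_3 = ‖A_3−P‖ = 3.9051;  C_3 = 3.9051 → taut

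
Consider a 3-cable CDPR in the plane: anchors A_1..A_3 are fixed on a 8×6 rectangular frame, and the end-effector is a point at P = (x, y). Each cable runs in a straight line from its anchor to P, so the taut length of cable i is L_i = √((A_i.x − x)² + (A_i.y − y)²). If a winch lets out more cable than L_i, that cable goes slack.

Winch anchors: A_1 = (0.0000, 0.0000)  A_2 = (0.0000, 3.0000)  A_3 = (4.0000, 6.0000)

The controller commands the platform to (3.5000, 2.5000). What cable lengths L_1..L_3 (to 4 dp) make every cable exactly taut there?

(4.3012, 3.5355, 3.5355)

cable 1: Δx=-3.5000, Δy=-2.5000; L_1 = √(Δx²+Δy²) = 4.3012
cable 2: Δx=-3.5000, Δy=0.5000; L_2 = √(Δx²+Δy²) = 3.5355
cable 3: Δx=0.5000, Δy=3.5000; L_3 = √(Δx²+Δy²) = 3.5355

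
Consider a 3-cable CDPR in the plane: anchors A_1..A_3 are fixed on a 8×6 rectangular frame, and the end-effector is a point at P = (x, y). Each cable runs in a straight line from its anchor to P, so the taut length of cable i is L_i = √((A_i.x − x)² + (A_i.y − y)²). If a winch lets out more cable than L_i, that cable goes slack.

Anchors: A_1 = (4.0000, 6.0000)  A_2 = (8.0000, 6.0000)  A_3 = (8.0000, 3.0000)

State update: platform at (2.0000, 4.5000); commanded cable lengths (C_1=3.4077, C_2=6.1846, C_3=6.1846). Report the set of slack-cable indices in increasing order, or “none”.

i=1: geometric 2.5000 vs commanded 3.4077 ⇒ slack
i=2: geometric 6.1847 vs commanded 6.1846 ⇒ taut
i=3: geometric 6.1847 vs commanded 6.1846 ⇒ taut

1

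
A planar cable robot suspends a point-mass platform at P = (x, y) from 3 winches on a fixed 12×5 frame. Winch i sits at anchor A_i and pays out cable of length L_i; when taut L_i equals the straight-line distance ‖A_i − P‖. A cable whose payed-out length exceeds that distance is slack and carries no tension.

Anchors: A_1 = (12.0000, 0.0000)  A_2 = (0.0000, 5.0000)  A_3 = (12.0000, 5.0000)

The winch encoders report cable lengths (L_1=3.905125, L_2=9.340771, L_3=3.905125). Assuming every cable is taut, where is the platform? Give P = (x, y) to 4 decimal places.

each cable: (A_i−P)·(A_i−P) = L_i²; let k_i = ‖A_i‖²−L_i²
k_1 = 144.0000+0.0000−15.2500 = 128.7500
row 1: 24.0000x − 10.0000y = 191.0000  (k_2=-62.2500)
row 2: 0.0000x − 10.0000y = -25.0000  (k_3=153.7500)
Cramer on rows 1–2 → x = 9.0000, y = 2.5000

(9.0000, 2.5000)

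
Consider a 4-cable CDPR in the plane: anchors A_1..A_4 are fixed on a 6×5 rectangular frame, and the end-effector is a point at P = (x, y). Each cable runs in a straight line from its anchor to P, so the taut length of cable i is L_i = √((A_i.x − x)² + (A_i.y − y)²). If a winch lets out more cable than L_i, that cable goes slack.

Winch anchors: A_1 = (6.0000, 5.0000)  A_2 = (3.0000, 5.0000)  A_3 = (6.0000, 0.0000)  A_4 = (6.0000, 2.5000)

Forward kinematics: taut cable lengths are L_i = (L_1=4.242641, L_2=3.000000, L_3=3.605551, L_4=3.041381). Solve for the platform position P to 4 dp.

(3.0000, 2.0000)

expand ‖A_i−P‖²=L_i² and subtract eq 1 (q_i ≔ ‖A_i‖²−L_i²)
q_1 = 36.0000+25.0000−18.0000 = 43.0000
eq1−eq2 → [6.0000  0.0000]·P = 18.0000
eq1−eq3 → [0.0000  10.0000]·P = 20.0000
eq1−eq4 → [0.0000  5.0000]·P = 10.0000
2×2 solve → P = (3.0000, 2.0000)
check cable 4: ‖A_4−P‖² = 9.2500 ≈ L_4² = 9.2500 ✓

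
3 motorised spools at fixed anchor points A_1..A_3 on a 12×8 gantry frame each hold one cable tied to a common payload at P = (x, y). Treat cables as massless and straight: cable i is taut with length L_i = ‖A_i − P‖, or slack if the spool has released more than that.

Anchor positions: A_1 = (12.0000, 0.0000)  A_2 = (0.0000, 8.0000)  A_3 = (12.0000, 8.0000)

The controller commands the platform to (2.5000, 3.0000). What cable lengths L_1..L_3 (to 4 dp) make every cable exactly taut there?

L_1 = √((12.0000−2.5000)² + (0.0000−3.0000)²) = 9.9624
L_2 = √((0.0000−2.5000)² + (8.0000−3.0000)²) = 5.5902
L_3 = √((12.0000−2.5000)² + (8.0000−3.0000)²) = 10.7355

(9.9624, 5.5902, 10.7355)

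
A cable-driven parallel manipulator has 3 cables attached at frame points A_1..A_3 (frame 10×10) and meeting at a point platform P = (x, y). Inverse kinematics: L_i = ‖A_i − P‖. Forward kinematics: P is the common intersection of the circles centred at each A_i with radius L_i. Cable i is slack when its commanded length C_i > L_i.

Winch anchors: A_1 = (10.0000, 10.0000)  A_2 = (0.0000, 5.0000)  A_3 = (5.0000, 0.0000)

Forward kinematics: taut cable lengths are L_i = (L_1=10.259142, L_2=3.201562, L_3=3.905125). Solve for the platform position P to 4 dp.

(2.5000, 3.0000)

each cable: (A_i−P)·(A_i−P) = L_i²; let k_i = ‖A_i‖²−L_i²
k_1 = 100.0000+100.0000−105.2500 = 94.7500
row 1: 20.0000x + 10.0000y = 80.0000  (k_2=14.7500)
row 2: 10.0000x + 20.0000y = 85.0000  (k_3=9.7500)
Cramer on rows 1–2 → x = 2.5000, y = 3.0000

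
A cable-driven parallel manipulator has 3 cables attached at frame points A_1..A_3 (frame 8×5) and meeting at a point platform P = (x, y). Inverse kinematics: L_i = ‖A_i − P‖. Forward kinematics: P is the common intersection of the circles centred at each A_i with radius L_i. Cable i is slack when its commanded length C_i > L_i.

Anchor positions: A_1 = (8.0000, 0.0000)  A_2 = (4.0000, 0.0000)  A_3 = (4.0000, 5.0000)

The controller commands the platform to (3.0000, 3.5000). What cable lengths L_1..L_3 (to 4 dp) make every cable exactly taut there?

L_1 = √((8.0000−3.0000)² + (0.0000−3.5000)²) = 6.1033
L_2 = √((4.0000−3.0000)² + (0.0000−3.5000)²) = 3.6401
L_3 = √((4.0000−3.0000)² + (5.0000−3.5000)²) = 1.8028

(6.1033, 3.6401, 1.8028)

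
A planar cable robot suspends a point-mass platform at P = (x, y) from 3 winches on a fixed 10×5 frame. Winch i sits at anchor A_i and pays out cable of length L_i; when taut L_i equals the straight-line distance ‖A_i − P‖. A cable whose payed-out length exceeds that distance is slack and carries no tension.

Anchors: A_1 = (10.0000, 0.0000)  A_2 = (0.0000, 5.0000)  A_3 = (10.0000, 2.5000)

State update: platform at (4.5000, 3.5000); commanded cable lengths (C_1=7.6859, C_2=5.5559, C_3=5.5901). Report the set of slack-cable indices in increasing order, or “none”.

1, 2

i=1: geometric 6.5192 vs commanded 7.6859 ⇒ slack
i=2: geometric 4.7434 vs commanded 5.5559 ⇒ slack
i=3: geometric 5.5902 vs commanded 5.5901 ⇒ taut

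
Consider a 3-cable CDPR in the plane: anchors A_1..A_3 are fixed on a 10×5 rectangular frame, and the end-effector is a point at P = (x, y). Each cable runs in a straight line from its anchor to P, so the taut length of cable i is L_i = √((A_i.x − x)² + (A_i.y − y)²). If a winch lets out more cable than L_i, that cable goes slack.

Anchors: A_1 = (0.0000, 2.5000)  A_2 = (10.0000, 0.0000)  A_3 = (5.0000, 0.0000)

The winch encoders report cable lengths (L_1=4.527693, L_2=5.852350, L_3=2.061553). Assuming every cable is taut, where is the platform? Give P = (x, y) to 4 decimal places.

expand ‖A_i−P‖²=L_i² and subtract eq 1 (c_i ≔ ‖A_i‖²−L_i²)
c_1 = 0.0000+6.2500−20.5000 = -14.2500
eq1−eq2 → [-20.0000  5.0000]·P = -80.0000
eq1−eq3 → [-10.0000  5.0000]·P = -35.0000
2×2 solve → P = (4.5000, 2.0000)

(4.5000, 2.0000)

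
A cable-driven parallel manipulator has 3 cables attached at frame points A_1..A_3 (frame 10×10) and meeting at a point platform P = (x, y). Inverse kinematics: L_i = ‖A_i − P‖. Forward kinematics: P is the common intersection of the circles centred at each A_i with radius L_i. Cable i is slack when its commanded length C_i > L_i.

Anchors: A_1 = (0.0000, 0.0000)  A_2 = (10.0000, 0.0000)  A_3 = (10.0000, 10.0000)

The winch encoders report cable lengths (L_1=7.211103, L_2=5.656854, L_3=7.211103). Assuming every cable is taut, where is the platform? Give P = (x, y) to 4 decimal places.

circle eqns → linear via eq_j − eq_1; set q_j = A_j·A_j − L_j²
q_1 = 0.0000+0.0000−52.0000 = -52.0000
-20.0000·x + 0.0000·y = q_1−q_2 = -120.0000
-20.0000·x − 20.0000·y = q_1−q_3 = -200.0000
solve first two rows → x=6.0000, y=4.0000

(6.0000, 4.0000)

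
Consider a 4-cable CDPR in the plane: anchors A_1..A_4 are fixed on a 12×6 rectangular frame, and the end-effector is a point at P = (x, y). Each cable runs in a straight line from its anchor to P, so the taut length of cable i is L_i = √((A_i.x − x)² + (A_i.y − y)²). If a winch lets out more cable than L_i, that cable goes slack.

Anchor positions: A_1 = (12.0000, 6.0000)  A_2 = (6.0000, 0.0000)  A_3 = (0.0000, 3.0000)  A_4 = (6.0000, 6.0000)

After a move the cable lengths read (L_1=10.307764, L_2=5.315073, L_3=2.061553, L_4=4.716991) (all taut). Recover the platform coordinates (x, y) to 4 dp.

circle eqns → linear via eq_j − eq_1; set c_j = A_j·A_j − L_j²
c_1 = 144.0000+36.0000−106.2500 = 73.7500
12.0000·x + 12.0000·y = c_1−c_2 = 66.0000
24.0000·x + 6.0000·y = c_1−c_3 = 69.0000
12.0000·x + 0.0000·y = c_1−c_4 = 24.0000
solve first two rows → x=2.0000, y=3.5000
check cable 4: ‖A_4−P‖² = 22.2500 ≈ L_4² = 22.2500 ✓

(2.0000, 3.5000)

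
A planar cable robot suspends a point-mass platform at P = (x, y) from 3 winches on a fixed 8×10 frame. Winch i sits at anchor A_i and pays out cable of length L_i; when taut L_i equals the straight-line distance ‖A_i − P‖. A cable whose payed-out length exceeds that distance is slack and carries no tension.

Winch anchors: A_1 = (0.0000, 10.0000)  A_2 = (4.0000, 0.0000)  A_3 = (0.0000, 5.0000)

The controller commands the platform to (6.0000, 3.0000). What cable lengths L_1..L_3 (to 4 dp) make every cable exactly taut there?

(9.2195, 3.6056, 6.3246)

L_1: Δ = A_1−P = (-6.0000, 7.0000) → ‖Δ‖ = √85.0000 = 9.2195
L_2: Δ = A_2−P = (-2.0000, -3.0000) → ‖Δ‖ = √13.0000 = 3.6056
L_3: Δ = A_3−P = (-6.0000, 2.0000) → ‖Δ‖ = √40.0000 = 6.3246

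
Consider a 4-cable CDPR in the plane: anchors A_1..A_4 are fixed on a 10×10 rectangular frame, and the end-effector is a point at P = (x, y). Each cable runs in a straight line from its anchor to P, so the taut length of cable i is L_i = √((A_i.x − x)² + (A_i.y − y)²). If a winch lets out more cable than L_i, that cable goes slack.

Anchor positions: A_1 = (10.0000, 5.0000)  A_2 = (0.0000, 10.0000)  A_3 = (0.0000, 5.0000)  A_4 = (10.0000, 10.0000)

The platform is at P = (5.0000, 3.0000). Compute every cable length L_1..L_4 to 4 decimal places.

L_1 = √((10.0000−5.0000)² + (5.0000−3.0000)²) = 5.3852
L_2 = √((0.0000−5.0000)² + (10.0000−3.0000)²) = 8.6023
L_3 = √((0.0000−5.0000)² + (5.0000−3.0000)²) = 5.3852
L_4 = √((10.0000−5.0000)² + (10.0000−3.0000)²) = 8.6023

(5.3852, 8.6023, 5.3852, 8.6023)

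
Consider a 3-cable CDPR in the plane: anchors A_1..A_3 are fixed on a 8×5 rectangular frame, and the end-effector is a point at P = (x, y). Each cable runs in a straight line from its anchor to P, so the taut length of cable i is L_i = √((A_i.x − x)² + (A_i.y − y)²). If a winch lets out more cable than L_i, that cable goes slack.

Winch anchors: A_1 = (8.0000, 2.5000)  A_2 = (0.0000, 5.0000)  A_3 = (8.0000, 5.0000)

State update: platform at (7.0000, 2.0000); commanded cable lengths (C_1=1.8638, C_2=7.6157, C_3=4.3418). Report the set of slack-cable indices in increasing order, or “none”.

cable 1: √((1.0000)²+(0.5000)²)=1.1180, C_1=1.8638: slack
cable 2: √((-7.0000)²+(3.0000)²)=7.6158, C_2=7.6157: taut
cable 3: √((1.0000)²+(3.0000)²)=3.1623, C_3=4.3418: slack

1, 3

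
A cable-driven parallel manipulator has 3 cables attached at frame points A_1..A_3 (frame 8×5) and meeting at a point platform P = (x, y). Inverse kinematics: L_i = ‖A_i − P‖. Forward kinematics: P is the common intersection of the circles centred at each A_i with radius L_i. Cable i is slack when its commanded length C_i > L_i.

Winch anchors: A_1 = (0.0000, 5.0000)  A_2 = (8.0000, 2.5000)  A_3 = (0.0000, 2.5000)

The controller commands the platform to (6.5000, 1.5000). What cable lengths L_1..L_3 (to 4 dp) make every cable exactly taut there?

(7.3824, 1.8028, 6.5765)

L_1 = √((0.0000−6.5000)² + (5.0000−1.5000)²) = 7.3824
L_2 = √((8.0000−6.5000)² + (2.5000−1.5000)²) = 1.8028
L_3 = √((0.0000−6.5000)² + (2.5000−1.5000)²) = 6.5765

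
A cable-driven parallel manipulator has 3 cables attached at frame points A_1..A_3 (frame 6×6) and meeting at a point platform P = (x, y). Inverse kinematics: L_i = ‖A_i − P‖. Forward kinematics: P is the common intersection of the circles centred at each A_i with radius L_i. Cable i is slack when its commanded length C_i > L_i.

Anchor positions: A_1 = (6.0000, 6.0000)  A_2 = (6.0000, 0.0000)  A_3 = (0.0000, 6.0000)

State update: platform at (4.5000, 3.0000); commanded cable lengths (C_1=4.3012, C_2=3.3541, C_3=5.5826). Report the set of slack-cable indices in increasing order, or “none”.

cable 1: √((1.5000)²+(3.0000)²)=3.3541, C_1=4.3012: slack
cable 2: √((1.5000)²+(-3.0000)²)=3.3541, C_2=3.3541: taut
cable 3: √((-4.5000)²+(3.0000)²)=5.4083, C_3=5.5826: slack

1, 3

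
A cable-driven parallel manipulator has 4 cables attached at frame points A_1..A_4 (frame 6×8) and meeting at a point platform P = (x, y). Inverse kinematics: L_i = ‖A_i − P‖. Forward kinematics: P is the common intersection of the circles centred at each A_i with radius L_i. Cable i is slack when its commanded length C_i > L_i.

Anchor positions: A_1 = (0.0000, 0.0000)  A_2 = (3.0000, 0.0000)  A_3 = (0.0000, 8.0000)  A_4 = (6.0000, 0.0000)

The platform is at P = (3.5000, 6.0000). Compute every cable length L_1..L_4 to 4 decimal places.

(6.9462, 6.0208, 4.0311, 6.5000)

cable 1: Δx=-3.5000, Δy=-6.0000; L_1 = √(Δx²+Δy²) = 6.9462
cable 2: Δx=-0.5000, Δy=-6.0000; L_2 = √(Δx²+Δy²) = 6.0208
cable 3: Δx=-3.5000, Δy=2.0000; L_3 = √(Δx²+Δy²) = 4.0311
cable 4: Δx=2.5000, Δy=-6.0000; L_4 = √(Δx²+Δy²) = 6.5000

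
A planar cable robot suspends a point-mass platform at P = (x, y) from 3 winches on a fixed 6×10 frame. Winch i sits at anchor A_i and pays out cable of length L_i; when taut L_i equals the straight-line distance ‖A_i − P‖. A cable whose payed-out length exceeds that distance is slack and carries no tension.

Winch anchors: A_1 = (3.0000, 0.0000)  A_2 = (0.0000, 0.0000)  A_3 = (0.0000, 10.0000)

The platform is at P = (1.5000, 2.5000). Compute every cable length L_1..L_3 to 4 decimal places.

L_1: Δ = A_1−P = (1.5000, -2.5000) → ‖Δ‖ = √8.5000 = 2.9155
L_2: Δ = A_2−P = (-1.5000, -2.5000) → ‖Δ‖ = √8.5000 = 2.9155
L_3: Δ = A_3−P = (-1.5000, 7.5000) → ‖Δ‖ = √58.5000 = 7.6485

(2.9155, 2.9155, 7.6485)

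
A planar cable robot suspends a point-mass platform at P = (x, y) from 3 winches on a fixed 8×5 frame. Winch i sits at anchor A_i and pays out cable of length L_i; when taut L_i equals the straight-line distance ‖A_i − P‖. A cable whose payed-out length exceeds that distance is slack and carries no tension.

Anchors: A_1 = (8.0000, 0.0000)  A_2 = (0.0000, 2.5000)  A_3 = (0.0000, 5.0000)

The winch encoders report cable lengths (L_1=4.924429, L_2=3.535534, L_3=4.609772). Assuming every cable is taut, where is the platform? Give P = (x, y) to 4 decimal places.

each cable: (A_i−P)·(A_i−P) = L_i²; let q_i = ‖A_i‖²−L_i²
q_1 = 64.0000+0.0000−24.2500 = 39.7500
row 1: 16.0000x − 5.0000y = 46.0000  (q_2=-6.2500)
row 2: 16.0000x − 10.0000y = 36.0000  (q_3=3.7500)
Cramer on rows 1–2 → x = 3.5000, y = 2.0000

(3.5000, 2.0000)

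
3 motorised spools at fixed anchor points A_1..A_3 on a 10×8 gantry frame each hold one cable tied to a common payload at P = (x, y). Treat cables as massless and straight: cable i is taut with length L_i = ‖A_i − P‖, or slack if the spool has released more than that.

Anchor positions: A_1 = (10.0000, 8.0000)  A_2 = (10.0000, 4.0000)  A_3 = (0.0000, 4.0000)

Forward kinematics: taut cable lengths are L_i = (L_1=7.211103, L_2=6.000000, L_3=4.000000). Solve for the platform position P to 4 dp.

(4.0000, 4.0000)

circle eqns → linear via eq_j − eq_1; set q_j = A_j·A_j − L_j²
q_1 = 100.0000+64.0000−52.0000 = 112.0000
0.0000·x + 8.0000·y = q_1−q_2 = 32.0000
20.0000·x + 8.0000·y = q_1−q_3 = 112.0000
solve first two rows → x=4.0000, y=4.0000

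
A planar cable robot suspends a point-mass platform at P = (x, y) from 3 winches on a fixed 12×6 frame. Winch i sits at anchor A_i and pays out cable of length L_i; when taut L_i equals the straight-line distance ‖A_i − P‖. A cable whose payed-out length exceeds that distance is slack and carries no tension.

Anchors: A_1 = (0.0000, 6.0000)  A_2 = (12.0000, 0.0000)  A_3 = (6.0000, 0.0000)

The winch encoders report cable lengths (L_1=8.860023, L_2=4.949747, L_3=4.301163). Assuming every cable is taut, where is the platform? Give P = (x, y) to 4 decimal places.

(8.5000, 3.5000)

circle eqns → linear via eq_j − eq_1; set c_j = A_j·A_j − L_j²
c_1 = 0.0000+36.0000−78.5000 = -42.5000
-24.0000·x + 12.0000·y = c_1−c_2 = -162.0000
-12.0000·x + 12.0000·y = c_1−c_3 = -60.0000
solve first two rows → x=8.5000, y=3.5000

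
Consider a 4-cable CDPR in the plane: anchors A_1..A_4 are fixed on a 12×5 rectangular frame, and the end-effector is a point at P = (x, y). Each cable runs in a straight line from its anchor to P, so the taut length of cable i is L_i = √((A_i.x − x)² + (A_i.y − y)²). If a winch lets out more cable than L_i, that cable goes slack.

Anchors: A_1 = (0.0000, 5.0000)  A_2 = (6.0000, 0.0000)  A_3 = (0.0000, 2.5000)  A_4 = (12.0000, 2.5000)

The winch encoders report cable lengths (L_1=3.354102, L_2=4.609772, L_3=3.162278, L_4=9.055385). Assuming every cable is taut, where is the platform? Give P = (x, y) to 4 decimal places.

each cable: (A_i−P)·(A_i−P) = L_i²; let k_i = ‖A_i‖²−L_i²
k_1 = 0.0000+25.0000−11.2500 = 13.7500
row 1: -12.0000x + 10.0000y = -1.0000  (k_2=14.7500)
row 2: 0.0000x + 5.0000y = 17.5000  (k_3=-3.7500)
row 3: -24.0000x + 5.0000y = -54.5000  (k_4=68.2500)
Cramer on rows 1–2 → x = 3.0000, y = 3.5000
check cable 4: ‖A_4−P‖² = 82.0000 ≈ L_4² = 82.0000 ✓

(3.0000, 3.5000)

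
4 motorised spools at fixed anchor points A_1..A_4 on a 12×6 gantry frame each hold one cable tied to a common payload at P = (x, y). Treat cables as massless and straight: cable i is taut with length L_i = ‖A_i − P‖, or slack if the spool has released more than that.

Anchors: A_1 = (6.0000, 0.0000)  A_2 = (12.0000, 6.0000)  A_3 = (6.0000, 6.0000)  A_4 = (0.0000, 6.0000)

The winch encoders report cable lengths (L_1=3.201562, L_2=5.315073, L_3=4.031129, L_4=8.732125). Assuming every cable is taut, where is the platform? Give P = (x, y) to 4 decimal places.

(8.0000, 2.5000)

circle eqns → linear via eq_j − eq_1; set k_j = A_j·A_j − L_j²
k_1 = 36.0000+0.0000−10.2500 = 25.7500
-12.0000·x − 12.0000·y = k_1−k_2 = -126.0000
0.0000·x − 12.0000·y = k_1−k_3 = -30.0000
12.0000·x − 12.0000·y = k_1−k_4 = 66.0000
solve first two rows → x=8.0000, y=2.5000
check cable 4: ‖A_4−P‖² = 76.2500 ≈ L_4² = 76.2500 ✓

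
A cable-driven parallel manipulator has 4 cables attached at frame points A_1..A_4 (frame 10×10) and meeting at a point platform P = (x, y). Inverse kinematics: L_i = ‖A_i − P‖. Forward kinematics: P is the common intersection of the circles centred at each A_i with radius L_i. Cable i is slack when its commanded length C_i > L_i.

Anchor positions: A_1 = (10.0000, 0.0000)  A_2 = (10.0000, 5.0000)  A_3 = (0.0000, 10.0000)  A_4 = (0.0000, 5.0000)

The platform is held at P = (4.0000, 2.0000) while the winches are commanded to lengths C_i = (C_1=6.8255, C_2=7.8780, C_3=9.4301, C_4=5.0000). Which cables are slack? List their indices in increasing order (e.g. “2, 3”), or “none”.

cable 1: √((6.0000)²+(-2.0000)²)=6.3246, C_1=6.8255: slack
cable 2: √((6.0000)²+(3.0000)²)=6.7082, C_2=7.8780: slack
cable 3: √((-4.0000)²+(8.0000)²)=8.9443, C_3=9.4301: slack
cable 4: √((-4.0000)²+(3.0000)²)=5.0000, C_4=5.0000: taut

1, 2, 3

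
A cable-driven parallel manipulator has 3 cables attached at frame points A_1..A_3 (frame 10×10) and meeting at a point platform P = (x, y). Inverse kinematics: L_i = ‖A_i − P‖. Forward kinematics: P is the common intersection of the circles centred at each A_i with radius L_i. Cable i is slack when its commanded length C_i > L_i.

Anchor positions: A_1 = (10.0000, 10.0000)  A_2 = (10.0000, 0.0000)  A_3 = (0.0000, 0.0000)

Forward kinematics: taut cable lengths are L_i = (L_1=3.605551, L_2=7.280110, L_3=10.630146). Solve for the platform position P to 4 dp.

(8.0000, 7.0000)

each cable: (A_i−P)·(A_i−P) = L_i²; let q_i = ‖A_i‖²−L_i²
q_1 = 100.0000+100.0000−13.0000 = 187.0000
row 1: 0.0000x + 20.0000y = 140.0000  (q_2=47.0000)
row 2: 20.0000x + 20.0000y = 300.0000  (q_3=-113.0000)
Cramer on rows 1–2 → x = 8.0000, y = 7.0000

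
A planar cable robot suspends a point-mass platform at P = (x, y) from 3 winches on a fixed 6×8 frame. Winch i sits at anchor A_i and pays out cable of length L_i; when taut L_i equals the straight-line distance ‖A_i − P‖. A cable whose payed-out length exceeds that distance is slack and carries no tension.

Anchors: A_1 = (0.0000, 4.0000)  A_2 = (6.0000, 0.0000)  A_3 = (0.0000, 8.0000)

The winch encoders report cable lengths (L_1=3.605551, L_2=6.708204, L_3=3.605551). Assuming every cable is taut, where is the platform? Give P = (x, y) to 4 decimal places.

(3.0000, 6.0000)

circle eqns → linear via eq_j − eq_1; set k_j = A_j·A_j − L_j²
k_1 = 0.0000+16.0000−13.0000 = 3.0000
-12.0000·x + 8.0000·y = k_1−k_2 = 12.0000
0.0000·x − 8.0000·y = k_1−k_3 = -48.0000
solve first two rows → x=3.0000, y=6.0000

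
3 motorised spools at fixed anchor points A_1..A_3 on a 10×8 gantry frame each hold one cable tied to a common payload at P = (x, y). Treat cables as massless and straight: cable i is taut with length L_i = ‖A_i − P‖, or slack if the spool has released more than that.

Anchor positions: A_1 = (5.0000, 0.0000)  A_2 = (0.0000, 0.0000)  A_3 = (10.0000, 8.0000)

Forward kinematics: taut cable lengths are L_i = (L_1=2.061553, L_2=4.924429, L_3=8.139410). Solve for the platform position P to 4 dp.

expand ‖A_i−P‖²=L_i² and subtract eq 1 (q_i ≔ ‖A_i‖²−L_i²)
q_1 = 25.0000+0.0000−4.2500 = 20.7500
eq1−eq2 → [10.0000  0.0000]·P = 45.0000
eq1−eq3 → [-10.0000  -16.0000]·P = -77.0000
2×2 solve → P = (4.5000, 2.0000)

(4.5000, 2.0000)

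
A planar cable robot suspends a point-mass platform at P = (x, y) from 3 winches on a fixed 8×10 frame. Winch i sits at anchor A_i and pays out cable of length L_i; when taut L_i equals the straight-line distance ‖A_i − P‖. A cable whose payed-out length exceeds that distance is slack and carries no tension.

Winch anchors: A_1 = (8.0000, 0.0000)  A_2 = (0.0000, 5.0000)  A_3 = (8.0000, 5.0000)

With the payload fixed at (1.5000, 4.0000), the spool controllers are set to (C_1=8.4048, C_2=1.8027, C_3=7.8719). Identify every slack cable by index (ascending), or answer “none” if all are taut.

1, 3

i=1: geometric 7.6322 vs commanded 8.4048 ⇒ slack
i=2: geometric 1.8028 vs commanded 1.8027 ⇒ taut
i=3: geometric 6.5765 vs commanded 7.8719 ⇒ slack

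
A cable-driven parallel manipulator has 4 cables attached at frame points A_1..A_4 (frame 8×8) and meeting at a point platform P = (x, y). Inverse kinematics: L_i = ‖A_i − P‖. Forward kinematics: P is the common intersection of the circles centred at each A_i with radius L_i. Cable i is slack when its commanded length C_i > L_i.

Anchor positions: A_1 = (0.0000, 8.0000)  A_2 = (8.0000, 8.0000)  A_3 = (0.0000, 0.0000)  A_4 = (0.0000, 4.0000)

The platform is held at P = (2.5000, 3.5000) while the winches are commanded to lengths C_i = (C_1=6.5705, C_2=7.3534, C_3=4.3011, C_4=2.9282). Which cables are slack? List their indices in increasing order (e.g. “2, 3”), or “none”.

1, 2, 4

cable 1: L_1 = ‖A_1−P‖ = 5.1478;  C_1 = 6.5705 → slack
cable 2: L_2 = ‖A_2−P‖ = 7.1063;  C_2 = 7.3534 → slack
cable 3: L_3 = ‖A_3−P‖ = 4.3012;  C_3 = 4.3011 → taut
cable 4: L_4 = ‖A_4−P‖ = 2.5495;  C_4 = 2.9282 → slack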